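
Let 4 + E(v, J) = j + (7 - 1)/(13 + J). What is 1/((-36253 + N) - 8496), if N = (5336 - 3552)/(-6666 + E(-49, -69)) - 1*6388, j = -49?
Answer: -188135/9620709447 ≈ -1.9555e-5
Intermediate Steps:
E(v, J) = -53 + 6/(13 + J) (E(v, J) = -4 + (-49 + (7 - 1)/(13 + J)) = -4 + (-49 + 6/(13 + J)) = -53 + 6/(13 + J))
N = -1201856332/188135 (N = (5336 - 3552)/(-6666 + (-683 - 53*(-69))/(13 - 69)) - 1*6388 = 1784/(-6666 + (-683 + 3657)/(-56)) - 6388 = 1784/(-6666 - 1/56*2974) - 6388 = 1784/(-6666 - 1487/28) - 6388 = 1784/(-188135/28) - 6388 = 1784*(-28/188135) - 6388 = -49952/188135 - 6388 = -1201856332/188135 ≈ -6388.3)
1/((-36253 + N) - 8496) = 1/((-36253 - 1201856332/188135) - 8496) = 1/(-8022314487/188135 - 8496) = 1/(-9620709447/188135) = -188135/9620709447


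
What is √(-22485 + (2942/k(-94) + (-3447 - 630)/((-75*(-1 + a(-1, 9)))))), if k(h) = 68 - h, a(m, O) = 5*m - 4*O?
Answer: I*√8917602302/630 ≈ 149.89*I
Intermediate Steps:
a(m, O) = -4*O + 5*m
√(-22485 + (2942/k(-94) + (-3447 - 630)/((-75*(-1 + a(-1, 9)))))) = √(-22485 + (2942/(68 - 1*(-94)) + (-3447 - 630)/((-75*(-1 + (-4*9 + 5*(-1))))))) = √(-22485 + (2942/(68 + 94) - 4077*(-1/(75*(-1 + (-36 - 5)))))) = √(-22485 + (2942/162 - 4077*(-1/(75*(-1 - 41))))) = √(-22485 + (2942*(1/162) - 4077/((-75*(-42))))) = √(-22485 + (1471/81 - 4077/3150)) = √(-22485 + (1471/81 - 4077*1/3150)) = √(-22485 + (1471/81 - 453/350)) = √(-22485 + 478157/28350) = √(-636971593/28350) = I*√8917602302/630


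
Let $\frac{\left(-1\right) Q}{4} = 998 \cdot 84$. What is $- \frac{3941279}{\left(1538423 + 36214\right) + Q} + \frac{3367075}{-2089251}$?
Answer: $- \frac{59938006972}{12508345737} \approx -4.7918$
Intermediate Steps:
$Q = -335328$ ($Q = - 4 \cdot 998 \cdot 84 = \left(-4\right) 83832 = -335328$)
$- \frac{3941279}{\left(1538423 + 36214\right) + Q} + \frac{3367075}{-2089251} = - \frac{3941279}{\left(1538423 + 36214\right) - 335328} + \frac{3367075}{-2089251} = - \frac{3941279}{1574637 - 335328} + 3367075 \left(- \frac{1}{2089251}\right) = - \frac{3941279}{1239309} - \frac{3367075}{2089251} = - \frac{59938006972}{12508345737}$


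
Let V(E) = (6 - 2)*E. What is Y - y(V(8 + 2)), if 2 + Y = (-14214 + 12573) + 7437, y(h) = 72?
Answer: 5722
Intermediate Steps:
V(E) = 4*E
Y = 5794 (Y = -2 + ((-14214 + 12573) + 7437) = -2 + (-1641 + 7437) = -2 + 5796 = 5794)
Y - y(V(8 + 2)) = 5794 - 1*72 = 5794 - 72 = 5722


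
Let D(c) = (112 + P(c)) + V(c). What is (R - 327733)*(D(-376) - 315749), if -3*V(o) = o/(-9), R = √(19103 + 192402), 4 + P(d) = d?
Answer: 2796491613055/27 - 8532835*√211505/27 ≈ 1.0343e+11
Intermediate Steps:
P(d) = -4 + d
R = √211505 ≈ 459.90
V(o) = o/27 (V(o) = -o/(3*(-9)) = -o*(-1)/(3*9) = -(-1)*o/27 = o/27)
D(c) = 108 + 28*c/27 (D(c) = (112 + (-4 + c)) + c/27 = (108 + c) + c/27 = 108 + 28*c/27)
(R - 327733)*(D(-376) - 315749) = (√211505 - 327733)*((108 + (28/27)*(-376)) - 315749) = (-327733 + √211505)*((108 - 10528/27) - 315749) = (-327733 + √211505)*(-7612/27 - 315749) = (-327733 + √211505)*(-8532835/27) = 2796491613055/27 - 8532835*√211505/27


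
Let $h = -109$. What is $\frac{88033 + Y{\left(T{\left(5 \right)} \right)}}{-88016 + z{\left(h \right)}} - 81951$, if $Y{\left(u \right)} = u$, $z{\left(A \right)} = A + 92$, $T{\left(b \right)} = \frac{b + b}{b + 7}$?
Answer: $- \frac{43286882501}{528198} \approx -81952.0$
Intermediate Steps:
$T{\left(b \right)} = \frac{2 b}{7 + b}$
$z{\left(A \right)} = 92 + A$
$\frac{88033 + Y{\left(T{\left(5 \right)} \right)}}{-88016 + z{\left(h \right)}} - 81951 = \frac{88033 + 2 \cdot 5 \frac{1}{7 + 5}}{-88016 + \left(92 - 109\right)} - 81951 = \frac{88033 + 2 \cdot 5 \cdot \frac{1}{12}}{-88016 - 17} - 81951 = \frac{88033 + 2 \cdot 5 \cdot \frac{1}{12}}{-88033} - 81951 = \left(88033 + \frac{5}{6}\right) \left(- \frac{1}{88033}\right) - 81951 = \frac{528203}{6} \left(- \frac{1}{88033}\right) - 81951 = - \frac{528203}{528198} - 81951 = - \frac{43286882501}{528198}$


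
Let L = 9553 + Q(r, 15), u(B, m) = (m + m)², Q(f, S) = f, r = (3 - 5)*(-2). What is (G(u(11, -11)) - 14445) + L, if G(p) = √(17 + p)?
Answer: -4888 + √501 ≈ -4865.6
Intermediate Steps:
r = 4 (r = -2*(-2) = 4)
u(B, m) = 4*m² (u(B, m) = (2*m)² = 4*m²)
L = 9557 (L = 9553 + 4 = 9557)
(G(u(11, -11)) - 14445) + L = (√(17 + 4*(-11)²) - 14445) + 9557 = (√(17 + 4*121) - 14445) + 9557 = (√(17 + 484) - 14445) + 9557 = (√501 - 14445) + 9557 = (-14445 + √501) + 9557 = -4888 + √501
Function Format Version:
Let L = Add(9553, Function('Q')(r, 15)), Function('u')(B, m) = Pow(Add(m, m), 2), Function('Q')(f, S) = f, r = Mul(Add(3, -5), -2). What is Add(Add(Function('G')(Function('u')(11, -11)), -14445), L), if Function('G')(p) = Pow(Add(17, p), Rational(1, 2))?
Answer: Add(-4888, Pow(501, Rational(1, 2))) ≈ -4865.6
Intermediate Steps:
r = 4 (r = Mul(-2, -2) = 4)
Function('u')(B, m) = Mul(4, Pow(m, 2)) (Function('u')(B, m) = Pow(Mul(2, m), 2) = Mul(4, Pow(m, 2)))
L = 9557 (L = Add(9553, 4) = 9557)
Add(Add(Function('G')(Function('u')(11, -11)), -14445), L) = Add(Add(Pow(Add(17, Mul(4, Pow(-11, 2))), Rational(1, 2)), -14445), 9557) = Add(Add(Pow(Add(17, Mul(4, 121)), Rational(1, 2)), -14445), 9557) = Add(Add(Pow(Add(17, 484), Rational(1, 2)), -14445), 9557) = Add(Add(Pow(501, Rational(1, 2)), -14445), 9557) = Add(Add(-14445, Pow(501, Rational(1, 2))), 9557) = Add(-4888, Pow(501, Rational(1, 2)))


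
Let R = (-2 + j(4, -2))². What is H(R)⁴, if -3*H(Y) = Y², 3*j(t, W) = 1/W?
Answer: 665416609183179841/228509902503936 ≈ 2912.0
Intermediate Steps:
j(t, W) = 1/(3*W)
R = 169/36 (R = (-2 + (⅓)/(-2))² = (-2 + (⅓)*(-½))² = (-2 - ⅙)² = (-13/6)² = 169/36 ≈ 4.6944)
H(Y) = -Y²/3
H(R)⁴ = (-(169/36)²/3)⁴ = (-⅓*28561/1296)⁴ = (-28561/3888)⁴ = 665416609183179841/228509902503936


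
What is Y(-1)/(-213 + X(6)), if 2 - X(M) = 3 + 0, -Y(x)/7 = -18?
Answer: -63/107 ≈ -0.58879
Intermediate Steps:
Y(x) = 126 (Y(x) = -7*(-18) = 126)
X(M) = -1 (X(M) = 2 - (3 + 0) = 2 - 1*3 = 2 - 3 = -1)
Y(-1)/(-213 + X(6)) = 126/(-213 - 1) = 126/(-214) = 126*(-1/214) = -63/107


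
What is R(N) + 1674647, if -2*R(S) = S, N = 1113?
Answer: 3348181/2 ≈ 1.6741e+6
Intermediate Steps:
R(S) = -S/2
R(N) + 1674647 = -½*1113 + 1674647 = -1113/2 + 1674647 = 3348181/2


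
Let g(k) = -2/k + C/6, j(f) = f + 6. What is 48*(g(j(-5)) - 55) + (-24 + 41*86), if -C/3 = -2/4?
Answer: 778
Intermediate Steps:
C = 3/2 (C = -(-6)/4 = -3*(-1/2) = 3/2 ≈ 1.5000)
j(f) = 6 + f
g(k) = 1/4 - 2/k (g(k) = -2/k + (3/2)/6 = -2/k + (3/2)*(1/6) = -2/k + 1/4 = 1/4 - 2/k)
48*(g(j(-5)) - 55) + (-24 + 41*86) = 48*((-8 + (6 - 5))/(4*(6 - 5)) - 55) + (-24 + 41*86) = 48*((1/4)*(-8 + 1)/1 - 55) + (-24 + 3526) = 48*((1/4)*1*(-7) - 55) + 3502 = 48*(-7/4 - 55) + 3502 = 48*(-227/4) + 3502 = -2724 + 3502 = 778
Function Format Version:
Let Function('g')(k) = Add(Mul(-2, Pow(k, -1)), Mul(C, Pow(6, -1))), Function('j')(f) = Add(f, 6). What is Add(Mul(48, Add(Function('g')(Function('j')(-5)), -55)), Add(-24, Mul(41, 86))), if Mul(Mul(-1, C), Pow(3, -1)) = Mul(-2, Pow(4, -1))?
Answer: 778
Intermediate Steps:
C = Rational(3, 2) (C = Mul(-3, Mul(-2, Pow(4, -1))) = Mul(-3, Mul(-2, Rational(1, 4))) = Mul(-3, Rational(-1, 2)) = Rational(3, 2) ≈ 1.5000)
Function('j')(f) = Add(6, f)
Function('g')(k) = Add(Rational(1, 4), Mul(-2, Pow(k, -1))) (Function('g')(k) = Add(Mul(-2, Pow(k, -1)), Mul(Rational(3, 2), Pow(6, -1))) = Add(Mul(-2, Pow(k, -1)), Mul(Rational(3, 2), Rational(1, 6))) = Add(Mul(-2, Pow(k, -1)), Rational(1, 4)) = Add(Rational(1, 4), Mul(-2, Pow(k, -1))))
Add(Mul(48, Add(Function('g')(Function('j')(-5)), -55)), Add(-24, Mul(41, 86))) = Add(Mul(48, Add(Mul(Rational(1, 4), Pow(Add(6, -5), -1), Add(-8, Add(6, -5))), -55)), Add(-24, Mul(41, 86))) = Add(Mul(48, Add(Mul(Rational(1, 4), Pow(1, -1), Add(-8, 1)), -55)), Add(-24, 3526)) = Add(Mul(48, Add(Mul(Rational(1, 4), 1, -7), -55)), 3502) = Add(Mul(48, Add(Rational(-7, 4), -55)), 3502) = Add(Mul(48, Rational(-227, 4)), 3502) = Add(-2724, 3502) = 778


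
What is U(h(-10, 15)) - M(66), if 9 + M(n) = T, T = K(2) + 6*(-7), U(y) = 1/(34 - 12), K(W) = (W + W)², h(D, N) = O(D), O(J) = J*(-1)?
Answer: 771/22 ≈ 35.045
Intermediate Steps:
O(J) = -J
h(D, N) = -D
K(W) = 4*W² (K(W) = (2*W)² = 4*W²)
U(y) = 1/22
T = -26 (T = 4*2² + 6*(-7) = 4*4 - 42 = 16 - 42 = -26)
M(n) = -35 (M(n) = -9 - 26 = -35)
U(h(-10, 15)) - M(66) = 1/22 - 1*(-35) = 1/22 + 35 = 771/22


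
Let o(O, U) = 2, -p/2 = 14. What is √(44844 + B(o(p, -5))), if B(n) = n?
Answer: √44846 ≈ 211.77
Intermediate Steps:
p = -28 (p = -2*14 = -28)
√(44844 + B(o(p, -5))) = √(44844 + 2) = √44846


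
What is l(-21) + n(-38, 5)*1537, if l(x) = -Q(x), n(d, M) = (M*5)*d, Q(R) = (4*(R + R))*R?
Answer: -1463678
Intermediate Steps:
Q(R) = 8*R² (Q(R) = (4*(2*R))*R = (8*R)*R = 8*R²)
n(d, M) = 5*M*d (n(d, M) = (5*M)*d = 5*M*d)
l(x) = -8*x²
l(-21) + n(-38, 5)*1537 = -8*(-21)² + (5*5*(-38))*1537 = -8*441 - 950*1537 = -3528 - 1460150 = -1463678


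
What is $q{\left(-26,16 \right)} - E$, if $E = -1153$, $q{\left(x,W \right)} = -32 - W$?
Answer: $1105$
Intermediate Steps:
$q{\left(-26,16 \right)} - E = \left(-32 - 16\right) - -1153 = \left(-32 - 16\right) + 1153 = -48 + 1153 = 1105$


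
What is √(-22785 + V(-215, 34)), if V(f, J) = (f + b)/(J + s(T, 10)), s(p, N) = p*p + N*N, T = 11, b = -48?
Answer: I*√1481661690/255 ≈ 150.95*I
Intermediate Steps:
s(p, N) = N² + p² (s(p, N) = p² + N² = N² + p²)
V(f, J) = (-48 + f)/(221 + J) (V(f, J) = (f - 48)/(J + (10² + 11²)) = (-48 + f)/(J + (100 + 121)) = (-48 + f)/(J + 221) = (-48 + f)/(221 + J))
√(-22785 + V(-215, 34)) = √(-22785 + (-48 - 215)/(221 + 34)) = √(-22785 - 263/255) = √(-5810438/255) = I*√1481661690/255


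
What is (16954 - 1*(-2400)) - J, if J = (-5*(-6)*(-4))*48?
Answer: 25114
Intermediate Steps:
J = -5760 (J = (30*(-4))*48 = -120*48 = -5760)
(16954 - 1*(-2400)) - J = (16954 - 1*(-2400)) - 1*(-5760) = (16954 + 2400) + 5760 = 19354 + 5760 = 25114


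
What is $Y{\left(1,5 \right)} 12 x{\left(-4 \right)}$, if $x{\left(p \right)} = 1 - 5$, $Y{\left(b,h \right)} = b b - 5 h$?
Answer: $1152$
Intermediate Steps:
$Y{\left(b,h \right)} = b^{2} - 5 h$
$x{\left(p \right)} = -4$ ($x{\left(p \right)} = 1 - 5 = -4$)
$Y{\left(1,5 \right)} 12 x{\left(-4 \right)} = \left(1^{2} - 25\right) 12 \left(-4\right) = \left(1 - 25\right) 12 \left(-4\right) = \left(-24\right) 12 \left(-4\right) = \left(-288\right) \left(-4\right) = 1152$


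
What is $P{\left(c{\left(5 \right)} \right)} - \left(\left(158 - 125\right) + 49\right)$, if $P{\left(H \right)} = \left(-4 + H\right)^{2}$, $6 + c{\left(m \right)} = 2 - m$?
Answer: $87$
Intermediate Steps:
$c{\left(m \right)} = -4 - m$ ($c{\left(m \right)} = -6 - \left(-2 + m\right) = -4 - m$)
$P{\left(c{\left(5 \right)} \right)} - \left(\left(158 - 125\right) + 49\right) = \left(-4 - 9\right)^{2} - \left(\left(158 - 125\right) + 49\right) = \left(-4 - 9\right)^{2} - \left(33 + 49\right) = \left(-4 - 9\right)^{2} - 82 = \left(-13\right)^{2} - 82 = 169 - 82 = 87$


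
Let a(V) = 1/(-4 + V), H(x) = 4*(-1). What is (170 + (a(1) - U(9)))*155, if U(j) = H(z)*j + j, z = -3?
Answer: 91450/3 ≈ 30483.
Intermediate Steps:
H(x) = -4
U(j) = -3*j (U(j) = -4*j + j = -3*j)
(170 + (a(1) - U(9)))*155 = (170 + (1/(-4 + 1) - (-3)*9))*155 = (170 + (1/(-3) - 1*(-27)))*155 = (170 + (-⅓ + 27))*155 = (170 + 80/3)*155 = (590/3)*155 = 91450/3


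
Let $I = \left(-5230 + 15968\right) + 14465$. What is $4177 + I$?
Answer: $29380$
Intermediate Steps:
$I = 25203$ ($I = 10738 + 14465 = 25203$)
$4177 + I = 4177 + 25203 = 29380$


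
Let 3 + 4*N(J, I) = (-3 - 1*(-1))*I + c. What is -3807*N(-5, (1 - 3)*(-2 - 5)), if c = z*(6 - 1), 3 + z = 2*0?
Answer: 87561/2 ≈ 43781.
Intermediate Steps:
z = -3 (z = -3 + 2*0 = -3 + 0 = -3)
c = -15 (c = -3*(6 - 1) = -3*5 = -15)
N(J, I) = -9/2 - I/2 (N(J, I) = -¾ + ((-3 - 1*(-1))*I - 15)/4 = -¾ + ((-3 + 1)*I - 15)/4 = -¾ + (-2*I - 15)/4 = -¾ + (-15 - 2*I)/4 = -¾ + (-15/4 - I/2) = -9/2 - I/2)
-3807*N(-5, (1 - 3)*(-2 - 5)) = -3807*(-9/2 - (1 - 3)*(-2 - 5)/2) = -3807*(-9/2 - (-1)*(-7)) = -3807*(-9/2 - ½*14) = -3807*(-9/2 - 7) = -3807*(-23/2) = 87561/2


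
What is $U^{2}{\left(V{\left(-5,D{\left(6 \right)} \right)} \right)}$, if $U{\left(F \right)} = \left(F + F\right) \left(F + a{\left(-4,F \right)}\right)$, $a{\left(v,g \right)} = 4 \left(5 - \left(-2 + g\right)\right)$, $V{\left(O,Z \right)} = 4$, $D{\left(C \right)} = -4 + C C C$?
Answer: $16384$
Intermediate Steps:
$D{\left(C \right)} = -4 + C^{3}$ ($D{\left(C \right)} = -4 + C C^{2} = -4 + C^{3}$)
$a{\left(v,g \right)} = 28 - 4 g$ ($a{\left(v,g \right)} = 4 \left(7 - g\right) = 28 - 4 g$)
$U{\left(F \right)} = 2 F \left(28 - 3 F\right)$ ($U{\left(F \right)} = \left(F + F\right) \left(F - \left(-28 + 4 F\right)\right) = 2 F \left(28 - 3 F\right)$)
$U^{2}{\left(V{\left(-5,D{\left(6 \right)} \right)} \right)} = \left(2 \cdot 4 \left(28 - 12\right)\right)^{2} = \left(2 \cdot 4 \cdot 16\right)^{2} = 128^{2} = 16384$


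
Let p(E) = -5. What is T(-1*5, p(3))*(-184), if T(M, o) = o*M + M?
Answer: -3680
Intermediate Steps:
T(M, o) = M + M*o (T(M, o) = M*o + M = M + M*o)
T(-1*5, p(3))*(-184) = ((-1*5)*(1 - 5))*(-184) = -5*(-4)*(-184) = 20*(-184) = -3680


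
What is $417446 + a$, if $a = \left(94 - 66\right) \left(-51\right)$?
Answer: $416018$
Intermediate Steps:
$a = -1428$ ($a = 28 \left(-51\right) = -1428$)
$417446 + a = 417446 - 1428 = 416018$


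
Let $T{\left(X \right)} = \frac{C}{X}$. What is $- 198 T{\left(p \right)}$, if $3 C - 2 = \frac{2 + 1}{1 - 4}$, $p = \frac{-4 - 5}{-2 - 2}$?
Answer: $- \frac{88}{3} \approx -29.333$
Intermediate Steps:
$p = \frac{9}{4}$ ($p = - \frac{9}{-4} = \left(-9\right) \left(- \frac{1}{4}\right) = \frac{9}{4} \approx 2.25$)
$C = \frac{1}{3}$ ($C = \frac{2}{3} + \frac{\left(2 + 1\right) \frac{1}{1 - 4}}{3} = \frac{2}{3} + \frac{3 \frac{1}{-3}}{3} = \frac{2}{3} + \frac{3 \left(- \frac{1}{3}\right)}{3} = \frac{2}{3} + \frac{1}{3} \left(-1\right) = \frac{2}{3} - \frac{1}{3} = \frac{1}{3} \approx 0.33333$)
$T{\left(X \right)} = \frac{1}{3 X}$
$- 198 T{\left(p \right)} = - 198 \frac{1}{3 \cdot \frac{9}{4}} = - 198 \cdot \frac{1}{3} \cdot \frac{4}{9} = \left(-198\right) \frac{4}{27} = - \frac{88}{3}$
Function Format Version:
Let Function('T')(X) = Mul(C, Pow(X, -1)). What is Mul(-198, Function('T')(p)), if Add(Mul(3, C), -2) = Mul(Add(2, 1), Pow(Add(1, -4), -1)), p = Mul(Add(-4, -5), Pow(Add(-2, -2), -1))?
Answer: Rational(-88, 3) ≈ -29.333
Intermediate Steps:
p = Rational(9, 4) (p = Mul(-9, Pow(-4, -1)) = Mul(-9, Rational(-1, 4)) = Rational(9, 4) ≈ 2.2500)
C = Rational(1, 3) (C = Add(Rational(2, 3), Mul(Rational(1, 3), Mul(Add(2, 1), Pow(Add(1, -4), -1)))) = Add(Rational(2, 3), Mul(Rational(1, 3), Mul(3, Pow(-3, -1)))) = Add(Rational(2, 3), Mul(Rational(1, 3), Mul(3, Rational(-1, 3)))) = Add(Rational(2, 3), Mul(Rational(1, 3), -1)) = Add(Rational(2, 3), Rational(-1, 3)) = Rational(1, 3) ≈ 0.33333)
Function('T')(X) = Mul(Rational(1, 3), Pow(X, -1))
Mul(-198, Function('T')(p)) = Mul(-198, Mul(Rational(1, 3), Pow(Rational(9, 4), -1))) = Mul(-198, Mul(Rational(1, 3), Rational(4, 9))) = Mul(-198, Rational(4, 27)) = Rational(-88, 3)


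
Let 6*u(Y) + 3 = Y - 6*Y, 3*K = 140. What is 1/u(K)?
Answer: -18/709 ≈ -0.025388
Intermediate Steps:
K = 140/3 (K = (⅓)*140 = 140/3 ≈ 46.667)
u(Y) = -½ - 5*Y/6 (u(Y) = -½ + (Y - 6*Y)/6 = -½ + (-5*Y)/6 = -½ - 5*Y/6)
1/u(K) = 1/(-½ - ⅚*140/3) = 1/(-½ - 350/9) = 1/(-709/18) = -18/709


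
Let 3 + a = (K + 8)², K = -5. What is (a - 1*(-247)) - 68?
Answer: 185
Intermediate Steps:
a = 6 (a = -3 + (-5 + 8)² = -3 + 3² = -3 + 9 = 6)
(a - 1*(-247)) - 68 = (6 - 1*(-247)) - 68 = (6 + 247) - 68 = 253 - 68 = 185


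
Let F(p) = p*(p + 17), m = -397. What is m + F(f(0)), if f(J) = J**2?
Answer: -397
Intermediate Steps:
F(p) = p*(17 + p)
m + F(f(0)) = -397 + 0**2*(17 + 0**2) = -397 + 0*(17 + 0) = -397 + 0*17 = -397 + 0 = -397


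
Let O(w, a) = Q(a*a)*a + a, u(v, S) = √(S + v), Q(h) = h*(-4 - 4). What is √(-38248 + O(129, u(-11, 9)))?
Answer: √(-38248 + 17*I*√2) ≈ 0.0615 + 195.57*I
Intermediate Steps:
Q(h) = -8*h (Q(h) = h*(-8) = -8*h)
O(w, a) = a - 8*a³ (O(w, a) = (-8*a*a)*a + a = (-8*a²)*a + a = -8*a³ + a = a - 8*a³)
√(-38248 + O(129, u(-11, 9))) = √(-38248 + (√(9 - 11) - 8*(9 - 11)^(3/2))) = √(-38248 + (√(-2) - 8*(-2*I*√2))) = √(-38248 + (I*√2 - 8*(-2*I*√2))) = √(-38248 + (I*√2 - (-16)*I*√2)) = √(-38248 + (I*√2 + 16*I*√2)) = √(-38248 + 17*I*√2)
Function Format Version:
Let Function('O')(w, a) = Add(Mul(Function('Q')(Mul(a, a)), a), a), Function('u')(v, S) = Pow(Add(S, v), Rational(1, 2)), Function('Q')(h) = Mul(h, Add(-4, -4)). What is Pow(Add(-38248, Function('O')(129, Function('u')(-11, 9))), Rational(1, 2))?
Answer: Pow(Add(-38248, Mul(17, I, Pow(2, Rational(1, 2)))), Rational(1, 2)) ≈ Add(0.0615, Mul(195.57, I))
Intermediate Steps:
Function('Q')(h) = Mul(-8, h) (Function('Q')(h) = Mul(h, -8) = Mul(-8, h))
Function('O')(w, a) = Add(a, Mul(-8, Pow(a, 3))) (Function('O')(w, a) = Add(Mul(Mul(-8, Mul(a, a)), a), a) = Add(Mul(Mul(-8, Pow(a, 2)), a), a) = Add(Mul(-8, Pow(a, 3)), a) = Add(a, Mul(-8, Pow(a, 3))))
Pow(Add(-38248, Function('O')(129, Function('u')(-11, 9))), Rational(1, 2)) = Pow(Add(-38248, Add(Pow(Add(9, -11), Rational(1, 2)), Mul(-8, Pow(Pow(Add(9, -11), Rational(1, 2)), 3)))), Rational(1, 2)) = Pow(Add(-38248, Add(Pow(-2, Rational(1, 2)), Mul(-8, Pow(Pow(-2, Rational(1, 2)), 3)))), Rational(1, 2)) = Pow(Add(-38248, Add(Mul(I, Pow(2, Rational(1, 2))), Mul(-8, Pow(Mul(I, Pow(2, Rational(1, 2))), 3)))), Rational(1, 2)) = Pow(Add(-38248, Add(Mul(I, Pow(2, Rational(1, 2))), Mul(-8, Mul(-2, I, Pow(2, Rational(1, 2)))))), Rational(1, 2)) = Pow(Add(-38248, Add(Mul(I, Pow(2, Rational(1, 2))), Mul(16, I, Pow(2, Rational(1, 2))))), Rational(1, 2)) = Pow(Add(-38248, Mul(17, I, Pow(2, Rational(1, 2)))), Rational(1, 2))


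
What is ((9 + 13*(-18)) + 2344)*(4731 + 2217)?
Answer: 14722812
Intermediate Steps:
((9 + 13*(-18)) + 2344)*(4731 + 2217) = ((9 - 234) + 2344)*6948 = (-225 + 2344)*6948 = 2119*6948 = 14722812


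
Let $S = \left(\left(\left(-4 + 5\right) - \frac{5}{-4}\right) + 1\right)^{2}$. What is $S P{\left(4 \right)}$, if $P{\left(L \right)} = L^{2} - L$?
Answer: $\frac{507}{4} \approx 126.75$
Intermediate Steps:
$S = \frac{169}{16}$ ($S = \left(\left(1 - - \frac{5}{4}\right) + 1\right)^{2} = \left(\left(1 + \frac{5}{4}\right) + 1\right)^{2} = \left(\frac{9}{4} + 1\right)^{2} = \left(\frac{13}{4}\right)^{2} = \frac{169}{16} \approx 10.563$)
$S P{\left(4 \right)} = \frac{169 \cdot 4 \left(-1 + 4\right)}{16} = \frac{169 \cdot 4 \cdot 3}{16} = \frac{169}{16} \cdot 12 = \frac{507}{4}$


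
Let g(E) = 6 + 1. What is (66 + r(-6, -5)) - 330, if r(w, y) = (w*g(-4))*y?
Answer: -54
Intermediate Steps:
g(E) = 7
r(w, y) = 7*w*y (r(w, y) = (w*7)*y = (7*w)*y = 7*w*y)
(66 + r(-6, -5)) - 330 = (66 + 7*(-6)*(-5)) - 330 = (66 + 210) - 330 = 276 - 330 = -54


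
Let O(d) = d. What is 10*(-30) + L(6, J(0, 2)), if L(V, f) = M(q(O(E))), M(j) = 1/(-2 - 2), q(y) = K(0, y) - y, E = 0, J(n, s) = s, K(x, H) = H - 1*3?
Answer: -1201/4 ≈ -300.25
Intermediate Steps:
K(x, H) = -3 + H (K(x, H) = H - 3 = -3 + H)
q(y) = -3 (q(y) = (-3 + y) - y = -3)
M(j) = -1/4 (M(j) = 1/(-4) = -1/4)
L(V, f) = -1/4
10*(-30) + L(6, J(0, 2)) = 10*(-30) - 1/4 = -300 - 1/4 = -1201/4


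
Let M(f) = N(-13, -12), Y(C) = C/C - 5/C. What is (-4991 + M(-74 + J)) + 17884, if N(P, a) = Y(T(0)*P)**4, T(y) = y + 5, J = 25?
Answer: 368275389/28561 ≈ 12894.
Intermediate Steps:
T(y) = 5 + y
Y(C) = 1 - 5/C
N(P, a) = (-5 + 5*P)**4/(625*P**4) (N(P, a) = ((-5 + (5 + 0)*P)/(((5 + 0)*P)))**4 = ((-5 + 5*P)/((5*P)))**4 = ((1/(5*P))*(-5 + 5*P))**4 = ((-5 + 5*P)/(5*P))**4 = (-5 + 5*P)**4/(625*P**4))
M(f) = 38416/28561 (M(f) = (-1 - 13)**4/(-13)**4 = (1/28561)*(-14)**4 = (1/28561)*38416 = 38416/28561)
(-4991 + M(-74 + J)) + 17884 = (-4991 + 38416/28561) + 17884 = -142509535/28561 + 17884 = 368275389/28561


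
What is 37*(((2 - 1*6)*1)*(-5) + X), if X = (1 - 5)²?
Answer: 1332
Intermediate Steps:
X = 16 (X = (-4)² = 16)
37*(((2 - 1*6)*1)*(-5) + X) = 37*(((2 - 1*6)*1)*(-5) + 16) = 37*(((2 - 6)*1)*(-5) + 16) = 37*(-4*1*(-5) + 16) = 37*(-4*(-5) + 16) = 37*(20 + 16) = 37*36 = 1332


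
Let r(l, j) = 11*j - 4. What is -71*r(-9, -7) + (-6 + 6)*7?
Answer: 5751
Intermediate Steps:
r(l, j) = -4 + 11*j
-71*r(-9, -7) + (-6 + 6)*7 = -71*(-4 + 11*(-7)) + (-6 + 6)*7 = -71*(-4 - 77) + 0*7 = -71*(-81) + 0 = 5751 + 0 = 5751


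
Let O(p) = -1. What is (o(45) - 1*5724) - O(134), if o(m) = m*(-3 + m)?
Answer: -3833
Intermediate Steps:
(o(45) - 1*5724) - O(134) = (45*(-3 + 45) - 1*5724) - 1*(-1) = (45*42 - 5724) + 1 = (1890 - 5724) + 1 = -3834 + 1 = -3833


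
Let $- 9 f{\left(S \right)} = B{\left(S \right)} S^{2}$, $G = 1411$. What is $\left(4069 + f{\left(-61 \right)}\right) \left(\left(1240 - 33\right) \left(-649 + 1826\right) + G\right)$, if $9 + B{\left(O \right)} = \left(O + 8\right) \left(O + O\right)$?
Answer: $- \frac{34114803165800}{9} \approx -3.7905 \cdot 10^{12}$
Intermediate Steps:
$B{\left(O \right)} = -9 + 2 O \left(8 + O\right)$ ($B{\left(O \right)} = -9 + \left(O + 8\right) \left(O + O\right) = -9 + \left(8 + O\right) 2 O = -9 + 2 O \left(8 + O\right)$)
$f{\left(S \right)} = - \frac{S^{2} \left(-9 + 2 S^{2} + 16 S\right)}{9}$ ($f{\left(S \right)} = - \frac{\left(-9 + 2 S^{2} + 16 S\right) S^{2}}{9} = - \frac{S^{2} \left(-9 + 2 S^{2} + 16 S\right)}{9}$)
$\left(4069 + f{\left(-61 \right)}\right) \left(\left(1240 - 33\right) \left(-649 + 1826\right) + G\right) = \left(4069 + \frac{\left(-61\right)^{2} \left(9 - -976 - 2 \left(-61\right)^{2}\right)}{9}\right) \left(\left(1240 - 33\right) \left(-649 + 1826\right) + 1411\right) = \left(4069 + \frac{1}{9} \cdot 3721 \left(9 + 976 - 7442\right)\right) \left(1207 \cdot 1177 + 1411\right) = \left(4069 + \frac{1}{9} \cdot 3721 \left(9 + 976 - 7442\right)\right) \left(1420639 + 1411\right) = \left(4069 + \frac{1}{9} \cdot 3721 \left(-6457\right)\right) 1422050 = \left(4069 - \frac{24026497}{9}\right) 1422050 = \left(- \frac{23989876}{9}\right) 1422050 = - \frac{34114803165800}{9}$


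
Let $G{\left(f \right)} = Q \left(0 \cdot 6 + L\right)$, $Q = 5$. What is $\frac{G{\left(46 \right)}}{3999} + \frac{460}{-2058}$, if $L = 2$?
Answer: $- \frac{303160}{1371657} \approx -0.22102$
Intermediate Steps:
$G{\left(f \right)} = 10$ ($G{\left(f \right)} = 5 \left(0 \cdot 6 + 2\right) = 5 \left(0 + 2\right) = 5 \cdot 2 = 10$)
$\frac{G{\left(46 \right)}}{3999} + \frac{460}{-2058} = \frac{10}{3999} + \frac{460}{-2058} = 10 \cdot \frac{1}{3999} + 460 \left(- \frac{1}{2058}\right) = \frac{10}{3999} - \frac{230}{1029} = - \frac{303160}{1371657}$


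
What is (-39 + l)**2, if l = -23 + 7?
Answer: 3025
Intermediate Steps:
l = -16
(-39 + l)**2 = (-39 - 16)**2 = (-55)**2 = 3025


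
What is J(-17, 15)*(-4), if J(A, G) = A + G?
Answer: 8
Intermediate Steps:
J(-17, 15)*(-4) = (-17 + 15)*(-4) = -2*(-4) = 8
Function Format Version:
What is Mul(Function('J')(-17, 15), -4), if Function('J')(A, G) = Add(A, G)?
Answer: 8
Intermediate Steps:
Mul(Function('J')(-17, 15), -4) = Mul(Add(-17, 15), -4) = Mul(-2, -4) = 8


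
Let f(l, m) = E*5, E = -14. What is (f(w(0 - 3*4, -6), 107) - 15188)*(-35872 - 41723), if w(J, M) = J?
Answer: 1183944510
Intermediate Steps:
f(l, m) = -70 (f(l, m) = -14*5 = -70)
(f(w(0 - 3*4, -6), 107) - 15188)*(-35872 - 41723) = (-70 - 15188)*(-35872 - 41723) = -15258*(-77595) = 1183944510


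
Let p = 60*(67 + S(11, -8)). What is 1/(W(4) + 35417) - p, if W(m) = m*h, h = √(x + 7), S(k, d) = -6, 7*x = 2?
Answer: -32136799601701/8780546407 - 4*√357/8780546407 ≈ -3660.0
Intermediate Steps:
x = 2/7 (x = (⅐)*2 = 2/7 ≈ 0.28571)
h = √357/7 (h = √(2/7 + 7) = √(51/7) = √357/7 ≈ 2.6992)
W(m) = m*√357/7 (W(m) = m*(√357/7) = m*√357/7)
p = 3660 (p = 60*(67 - 6) = 60*61 = 3660)
1/(W(4) + 35417) - p = 1/((⅐)*4*√357 + 35417) - 1*3660 = 1/(4*√357/7 + 35417) - 3660 = 1/(35417 + 4*√357/7) - 3660 = -3660 + 1/(35417 + 4*√357/7)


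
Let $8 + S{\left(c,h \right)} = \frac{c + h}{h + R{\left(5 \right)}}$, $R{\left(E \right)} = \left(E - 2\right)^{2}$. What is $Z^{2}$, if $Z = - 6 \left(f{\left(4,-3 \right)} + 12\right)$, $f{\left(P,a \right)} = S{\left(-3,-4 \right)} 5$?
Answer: $44100$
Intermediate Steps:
$R{\left(E \right)} = \left(-2 + E\right)^{2}$
$S{\left(c,h \right)} = -8 + \frac{c + h}{9 + h}$ ($S{\left(c,h \right)} = -8 + \frac{c + h}{h + \left(-2 + 5\right)^{2}} = -8 + \frac{c + h}{h + 3^{2}} = -8 + \frac{c + h}{h + 9} = -8 + \frac{c + h}{9 + h}$)
$f{\left(P,a \right)} = -47$ ($f{\left(P,a \right)} = \frac{-72 - 3 - -28}{9 - 4} \cdot 5 = \frac{-72 - 3 + 28}{5} \cdot 5 = \frac{1}{5} \left(-47\right) 5 = \left(- \frac{47}{5}\right) 5 = -47$)
$Z = 210$ ($Z = - 6 \left(-47 + 12\right) = \left(-6\right) \left(-35\right) = 210$)
$Z^{2} = 210^{2} = 44100$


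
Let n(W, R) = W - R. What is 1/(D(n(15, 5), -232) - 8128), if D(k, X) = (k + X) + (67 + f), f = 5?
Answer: -1/8278 ≈ -0.00012080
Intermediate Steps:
D(k, X) = 72 + X + k (D(k, X) = (k + X) + (67 + 5) = (X + k) + 72 = 72 + X + k)
1/(D(n(15, 5), -232) - 8128) = 1/((72 - 232 + (15 - 1*5)) - 8128) = 1/((72 - 232 + (15 - 5)) - 8128) = 1/((72 - 232 + 10) - 8128) = 1/(-150 - 8128) = 1/(-8278) = -1/8278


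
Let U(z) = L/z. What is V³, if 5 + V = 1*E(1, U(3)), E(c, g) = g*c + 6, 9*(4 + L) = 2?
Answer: -343/19683 ≈ -0.017426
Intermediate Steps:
L = -34/9 (L = -4 + (⅑)*2 = -4 + 2/9 = -34/9 ≈ -3.7778)
U(z) = -34/(9*z)
E(c, g) = 6 + c*g (E(c, g) = c*g + 6 = 6 + c*g)
V = -7/27 (V = -5 + 1*(6 + 1*(-34/9/3)) = -5 + 1*(6 + 1*(-34/9*⅓)) = -5 + 1*(6 + 1*(-34/27)) = -5 + 1*(6 - 34/27) = -5 + 1*(128/27) = -5 + 128/27 = -7/27 ≈ -0.25926)
V³ = (-7/27)³ = -343/19683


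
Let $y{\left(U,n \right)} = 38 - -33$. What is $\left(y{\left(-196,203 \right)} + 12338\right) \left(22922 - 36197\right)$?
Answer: $-164729475$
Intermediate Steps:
$y{\left(U,n \right)} = 71$ ($y{\left(U,n \right)} = 38 + 33 = 71$)
$\left(y{\left(-196,203 \right)} + 12338\right) \left(22922 - 36197\right) = \left(71 + 12338\right) \left(22922 - 36197\right) = 12409 \left(-13275\right) = -164729475$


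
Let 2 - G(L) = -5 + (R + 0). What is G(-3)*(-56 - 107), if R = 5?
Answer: -326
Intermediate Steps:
G(L) = 2 (G(L) = 2 - (-5 + (5 + 0)) = 2 - (-5 + 5) = 2 - 1*0 = 2 + 0 = 2)
G(-3)*(-56 - 107) = 2*(-56 - 107) = 2*(-163) = -326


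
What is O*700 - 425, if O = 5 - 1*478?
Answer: -331525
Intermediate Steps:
O = -473 (O = 5 - 478 = -473)
O*700 - 425 = -473*700 - 425 = -331100 - 425 = -331525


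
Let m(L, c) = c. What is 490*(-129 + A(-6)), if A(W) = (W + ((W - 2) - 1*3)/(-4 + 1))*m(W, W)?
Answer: -56350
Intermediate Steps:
A(W) = W*(5/3 + 2*W/3) (A(W) = (W + ((W - 2) - 1*3)/(-4 + 1))*W = (W + ((-2 + W) - 3)/(-3))*W = (W + (-5 + W)*(-1/3))*W = (W + (5/3 - W/3))*W = (5/3 + 2*W/3)*W = W*(5/3 + 2*W/3))
490*(-129 + A(-6)) = 490*(-129 + (1/3)*(-6)*(5 + 2*(-6))) = 490*(-129 + (1/3)*(-6)*(5 - 12)) = 490*(-129 + (1/3)*(-6)*(-7)) = 490*(-129 + 14) = 490*(-115) = -56350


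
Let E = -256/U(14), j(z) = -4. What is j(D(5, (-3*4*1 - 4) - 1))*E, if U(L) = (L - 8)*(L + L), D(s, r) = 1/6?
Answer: 128/21 ≈ 6.0952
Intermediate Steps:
D(s, r) = ⅙
U(L) = 2*L*(-8 + L) (U(L) = (-8 + L)*(2*L) = 2*L*(-8 + L))
E = -32/21 (E = -256*1/(28*(-8 + 14)) = -256/(2*14*6) = -256/168 = -256*1/168 = -32/21 ≈ -1.5238)
j(D(5, (-3*4*1 - 4) - 1))*E = -4*(-32/21) = 128/21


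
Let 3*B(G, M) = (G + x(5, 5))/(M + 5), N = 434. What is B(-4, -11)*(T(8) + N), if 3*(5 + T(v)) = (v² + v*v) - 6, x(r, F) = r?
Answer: -1409/54 ≈ -26.093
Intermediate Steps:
T(v) = -7 + 2*v²/3 (T(v) = -5 + ((v² + v*v) - 6)/3 = -5 + ((v² + v²) - 6)/3 = -5 + (2*v² - 6)/3 = -5 + (-6 + 2*v²)/3 = -5 + (-2 + 2*v²/3) = -7 + 2*v²/3)
B(G, M) = (5 + G)/(3*(5 + M)) (B(G, M) = ((G + 5)/(M + 5))/3 = ((5 + G)/(5 + M))/3 = (5 + G)/(3*(5 + M)))
B(-4, -11)*(T(8) + N) = ((5 - 4)/(3*(5 - 11)))*((-7 + (⅔)*8²) + 434) = ((⅓)*1/(-6))*((-7 + (⅔)*64) + 434) = ((⅓)*(-⅙)*1)*((-7 + 128/3) + 434) = -(107/3 + 434)/18 = -1/18*1409/3 = -1409/54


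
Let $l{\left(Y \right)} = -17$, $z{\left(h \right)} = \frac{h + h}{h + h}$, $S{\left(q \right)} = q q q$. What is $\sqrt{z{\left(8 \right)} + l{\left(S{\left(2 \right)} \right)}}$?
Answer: $4 i \approx 4.0 i$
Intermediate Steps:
$S{\left(q \right)} = q^{3}$ ($S{\left(q \right)} = q^{2} q = q^{3}$)
$z{\left(h \right)} = 1$ ($z{\left(h \right)} = \frac{2 h}{2 h} = 2 h \frac{1}{2 h} = 1$)
$\sqrt{z{\left(8 \right)} + l{\left(S{\left(2 \right)} \right)}} = \sqrt{1 - 17} = \sqrt{-16} = 4 i$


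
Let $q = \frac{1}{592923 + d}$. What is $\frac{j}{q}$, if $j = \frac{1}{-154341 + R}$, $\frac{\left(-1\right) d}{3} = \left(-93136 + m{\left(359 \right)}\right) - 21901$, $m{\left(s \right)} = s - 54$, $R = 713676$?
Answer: $\frac{312373}{186445} \approx 1.6754$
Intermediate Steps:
$m{\left(s \right)} = -54 + s$
$d = 344196$ ($d = - 3 \left(\left(-93136 + \left(-54 + 359\right)\right) - 21901\right) = - 3 \left(\left(-93136 + 305\right) - 21901\right) = - 3 \left(-92831 - 21901\right) = \left(-3\right) \left(-114732\right) = 344196$)
$q = \frac{1}{937119}$ ($q = \frac{1}{592923 + 344196} = \frac{1}{937119} \approx 1.0671 \cdot 10^{-6}$)
$j = \frac{1}{559335}$ ($j = \frac{1}{-154341 + 713676} = \frac{1}{559335} \approx 1.7878 \cdot 10^{-6}$)
$\frac{j}{q} = \frac{\frac{1}{\frac{1}{937119}}}{559335} = \frac{1}{559335} \cdot 937119 = \frac{312373}{186445}$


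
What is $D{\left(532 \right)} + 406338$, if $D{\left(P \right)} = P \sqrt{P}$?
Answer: $406338 + 1064 \sqrt{133} \approx 4.1861 \cdot 10^{5}$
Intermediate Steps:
$D{\left(P \right)} = P^{\frac{3}{2}}$
$D{\left(532 \right)} + 406338 = 532^{\frac{3}{2}} + 406338 = 1064 \sqrt{133} + 406338 = 406338 + 1064 \sqrt{133}$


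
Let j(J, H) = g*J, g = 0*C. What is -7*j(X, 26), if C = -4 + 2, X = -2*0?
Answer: 0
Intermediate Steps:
X = 0
C = -2
g = 0 (g = 0*(-2) = 0)
j(J, H) = 0 (j(J, H) = 0*J = 0)
-7*j(X, 26) = -7*0 = 0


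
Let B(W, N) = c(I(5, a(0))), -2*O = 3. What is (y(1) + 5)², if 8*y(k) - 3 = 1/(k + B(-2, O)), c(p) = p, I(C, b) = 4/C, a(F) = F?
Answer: 2401/81 ≈ 29.642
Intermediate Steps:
O = -3/2 (O = -½*3 = -3/2 ≈ -1.5000)
B(W, N) = ⅘ (B(W, N) = 4/5 = 4*(⅕) = ⅘)
y(k) = 3/8 + 1/(8*(⅘ + k)) (y(k) = 3/8 + 1/(8*(k + ⅘)) = 3/8 + 1/(8*(⅘ + k)))
(y(1) + 5)² = ((17 + 15*1)/(8*(4 + 5*1)) + 5)² = ((17 + 15)/(8*(4 + 5)) + 5)² = ((⅛)*32/9 + 5)² = ((⅛)*(⅑)*32 + 5)² = (4/9 + 5)² = (49/9)² = 2401/81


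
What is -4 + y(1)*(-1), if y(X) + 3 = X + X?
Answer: -3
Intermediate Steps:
y(X) = -3 + 2*X (y(X) = -3 + (X + X) = -3 + 2*X)
-4 + y(1)*(-1) = -4 + (-3 + 2*1)*(-1) = -4 + (-3 + 2)*(-1) = -4 - 1*(-1) = -4 + 1 = -3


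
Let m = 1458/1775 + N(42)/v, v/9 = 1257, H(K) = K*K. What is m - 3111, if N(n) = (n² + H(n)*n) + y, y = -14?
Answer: -62319562021/20080575 ≈ -3103.5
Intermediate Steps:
H(K) = K²
v = 11313 (v = 9*1257 = 11313)
N(n) = -14 + n² + n³ (N(n) = (n² + n²*n) - 14 = (n² + n³) - 14 = -14 + n² + n³)
m = 151106804/20080575 (m = 1458/1775 + (-14 + 42² + 42³)/11313 = 1458*(1/1775) + (-14 + 1764 + 74088)*(1/11313) = 1458/1775 + 75838*(1/11313) = 1458/1775 + 75838/11313 = 151106804/20080575 ≈ 7.5250)
m - 3111 = 151106804/20080575 - 3111 = -62319562021/20080575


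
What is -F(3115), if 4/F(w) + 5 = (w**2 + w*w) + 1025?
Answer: -2/9703735 ≈ -2.0611e-7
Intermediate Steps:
F(w) = 4/(1020 + 2*w**2) (F(w) = 4/(-5 + ((w**2 + w*w) + 1025)) = 4/(-5 + ((w**2 + w**2) + 1025)) = 4/(-5 + (2*w**2 + 1025)) = 4/(-5 + (1025 + 2*w**2)) = 4/(1020 + 2*w**2))
-F(3115) = -2/(510 + 3115**2) = -2/(510 + 9703225) = -2/9703735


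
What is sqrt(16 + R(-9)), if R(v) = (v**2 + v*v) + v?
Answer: 13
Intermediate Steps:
R(v) = v + 2*v**2 (R(v) = (v**2 + v**2) + v = 2*v**2 + v = v + 2*v**2)
sqrt(16 + R(-9)) = sqrt(16 - 9*(1 + 2*(-9))) = sqrt(16 - 9*(1 - 18)) = sqrt(16 - 9*(-17)) = sqrt(16 + 153) = sqrt(169) = 13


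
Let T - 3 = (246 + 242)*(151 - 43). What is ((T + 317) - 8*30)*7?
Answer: 369488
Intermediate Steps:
T = 52707 (T = 3 + (246 + 242)*(151 - 43) = 3 + 488*108 = 3 + 52704 = 52707)
((T + 317) - 8*30)*7 = ((52707 + 317) - 8*30)*7 = (53024 - 240)*7 = 52784*7 = 369488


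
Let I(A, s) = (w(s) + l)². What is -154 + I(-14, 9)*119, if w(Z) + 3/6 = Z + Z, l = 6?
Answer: 262255/4 ≈ 65564.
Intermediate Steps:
w(Z) = -½ + 2*Z (w(Z) = -½ + (Z + Z) = -½ + 2*Z)
I(A, s) = (11/2 + 2*s)² (I(A, s) = ((-½ + 2*s) + 6)² = (11/2 + 2*s)²)
-154 + I(-14, 9)*119 = -154 + ((11 + 4*9)²/4)*119 = -154 + ((11 + 36)²/4)*119 = -154 + ((¼)*47²)*119 = -154 + ((¼)*2209)*119 = -154 + (2209/4)*119 = -154 + 262871/4 = 262255/4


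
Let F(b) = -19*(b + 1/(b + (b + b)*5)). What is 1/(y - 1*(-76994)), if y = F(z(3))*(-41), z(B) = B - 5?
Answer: 22/1658813 ≈ 1.3262e-5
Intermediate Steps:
z(B) = -5 + B
F(b) = -19*b - 19/(11*b) (F(b) = -19*(b + 1/(b + (2*b)*5)) = -19*(b + 1/(b + 10*b)) = -19*(b + 1/(11*b)) = -19*b - 19/(11*b))
y = -35055/22 (y = (-19*(-5 + 3) - 19/(11*(-5 + 3)))*(-41) = (-19*(-2) - 19/11/(-2))*(-41) = (38 - 19/11*(-½))*(-41) = (38 + 19/22)*(-41) = (855/22)*(-41) = -35055/22 ≈ -1593.4)
1/(y - 1*(-76994)) = 1/(-35055/22 - 1*(-76994)) = 1/(-35055/22 + 76994) = 1/(1658813/22) = 22/1658813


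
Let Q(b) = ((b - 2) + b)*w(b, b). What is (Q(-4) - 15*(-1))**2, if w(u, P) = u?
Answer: 3025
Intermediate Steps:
Q(b) = b*(-2 + 2*b) (Q(b) = ((b - 2) + b)*b = ((-2 + b) + b)*b = (-2 + 2*b)*b = b*(-2 + 2*b))
(Q(-4) - 15*(-1))**2 = (2*(-4)*(-1 - 4) - 15*(-1))**2 = (2*(-4)*(-5) + 15)**2 = (40 + 15)**2 = 55**2 = 3025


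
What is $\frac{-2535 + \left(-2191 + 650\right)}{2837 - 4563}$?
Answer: $\frac{2038}{863} \approx 2.3615$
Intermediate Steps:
$\frac{-2535 + \left(-2191 + 650\right)}{2837 - 4563} = \frac{-2535 - 1541}{-1726} = \left(-4076\right) \left(- \frac{1}{1726}\right) = \frac{2038}{863}$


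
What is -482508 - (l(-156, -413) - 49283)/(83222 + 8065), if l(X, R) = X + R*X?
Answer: -44046722785/91287 ≈ -4.8251e+5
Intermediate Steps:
-482508 - (l(-156, -413) - 49283)/(83222 + 8065) = -482508 - (-156*(1 - 413) - 49283)/(83222 + 8065) = -482508 - (-156*(-412) - 49283)/91287 = -482508 - (64272 - 49283)/91287 = -482508 - 14989/91287 = -44046722785/91287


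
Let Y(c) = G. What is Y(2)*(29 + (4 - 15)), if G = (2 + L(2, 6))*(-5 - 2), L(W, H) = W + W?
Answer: -756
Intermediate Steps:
L(W, H) = 2*W
G = -42 (G = (2 + 2*2)*(-5 - 2) = (2 + 4)*(-7) = 6*(-7) = -42)
Y(c) = -42
Y(2)*(29 + (4 - 15)) = -42*(29 + (4 - 15)) = -42*(29 - 11) = -42*18 = -756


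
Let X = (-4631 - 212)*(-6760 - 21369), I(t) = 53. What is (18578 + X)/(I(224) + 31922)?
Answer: 5449893/1279 ≈ 4261.1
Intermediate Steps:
X = 136228747 (X = -4843*(-28129) = 136228747)
(18578 + X)/(I(224) + 31922) = (18578 + 136228747)/(53 + 31922) = 136247325/31975 = 136247325*(1/31975) = 5449893/1279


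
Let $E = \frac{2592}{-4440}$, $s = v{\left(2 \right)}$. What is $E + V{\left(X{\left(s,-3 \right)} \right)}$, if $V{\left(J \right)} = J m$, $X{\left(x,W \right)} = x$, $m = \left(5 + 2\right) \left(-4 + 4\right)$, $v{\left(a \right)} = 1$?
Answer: $- \frac{108}{185} \approx -0.58378$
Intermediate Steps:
$m = 0$ ($m = 7 \cdot 0 = 0$)
$s = 1$
$V{\left(J \right)} = 0$ ($V{\left(J \right)} = J 0 = 0$)
$E = - \frac{108}{185}$ ($E = 2592 \left(- \frac{1}{4440}\right) = - \frac{108}{185} \approx -0.58378$)
$E + V{\left(X{\left(s,-3 \right)} \right)} = - \frac{108}{185} + 0 = - \frac{108}{185}$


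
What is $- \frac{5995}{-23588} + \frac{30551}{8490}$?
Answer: $\frac{385767269}{100131060} \approx 3.8526$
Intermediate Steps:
$- \frac{5995}{-23588} + \frac{30551}{8490} = \left(-5995\right) \left(- \frac{1}{23588}\right) + 30551 \cdot \frac{1}{8490} = \frac{5995}{23588} + \frac{30551}{8490} = \frac{385767269}{100131060}$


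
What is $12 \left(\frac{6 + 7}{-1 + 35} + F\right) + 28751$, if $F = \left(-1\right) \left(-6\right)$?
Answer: $\frac{490069}{17} \approx 28828.0$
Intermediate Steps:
$F = 6$
$12 \left(\frac{6 + 7}{-1 + 35} + F\right) + 28751 = 12 \left(\frac{6 + 7}{-1 + 35} + 6\right) + 28751 = 12 \left(\frac{13}{34} + 6\right) + 28751 = 12 \cdot \frac{217}{34} + 28751 = \frac{1302}{17} + 28751 = \frac{490069}{17}$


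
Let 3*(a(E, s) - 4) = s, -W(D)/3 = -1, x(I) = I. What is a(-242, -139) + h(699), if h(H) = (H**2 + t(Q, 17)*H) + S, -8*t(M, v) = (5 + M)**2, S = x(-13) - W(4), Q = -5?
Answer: 1465628/3 ≈ 4.8854e+5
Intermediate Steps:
W(D) = 3 (W(D) = -3*(-1) = 3)
S = -16 (S = -13 - 1*3 = -13 - 3 = -16)
t(M, v) = -(5 + M)**2/8
a(E, s) = 4 + s/3
h(H) = -16 + H**2 (h(H) = (H**2 + (-(5 - 5)**2/8)*H) - 16 = (H**2 + (-1/8*0**2)*H) - 16 = (H**2 + (-1/8*0)*H) - 16 = (H**2 + 0*H) - 16 = (H**2 + 0) - 16 = H**2 - 16 = -16 + H**2)
a(-242, -139) + h(699) = (4 + (1/3)*(-139)) + (-16 + 699**2) = (4 - 139/3) + (-16 + 488601) = -127/3 + 488585 = 1465628/3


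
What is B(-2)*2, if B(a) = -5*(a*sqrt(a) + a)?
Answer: 20 + 20*I*sqrt(2) ≈ 20.0 + 28.284*I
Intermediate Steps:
B(a) = -5*a - 5*a**(3/2) (B(a) = -5*(a**(3/2) + a) = -5*(a + a**(3/2)) = -5*a - 5*a**(3/2))
B(-2)*2 = (-5*(-2) - (-10)*I*sqrt(2))*2 = (10 - (-10)*I*sqrt(2))*2 = (10 + 10*I*sqrt(2))*2 = 20 + 20*I*sqrt(2)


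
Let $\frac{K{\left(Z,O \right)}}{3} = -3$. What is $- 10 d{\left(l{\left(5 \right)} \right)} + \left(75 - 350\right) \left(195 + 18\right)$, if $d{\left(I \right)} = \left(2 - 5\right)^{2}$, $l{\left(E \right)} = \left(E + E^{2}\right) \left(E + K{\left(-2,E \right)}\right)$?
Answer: $-58665$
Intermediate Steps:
$K{\left(Z,O \right)} = -9$ ($K{\left(Z,O \right)} = 3 \left(-3\right) = -9$)
$l{\left(E \right)} = \left(-9 + E\right) \left(E + E^{2}\right)$ ($l{\left(E \right)} = \left(E + E^{2}\right) \left(E - 9\right) = \left(E + E^{2}\right) \left(-9 + E\right) = \left(-9 + E\right) \left(E + E^{2}\right)$)
$d{\left(I \right)} = 9$ ($d{\left(I \right)} = \left(-3\right)^{2} = 9$)
$- 10 d{\left(l{\left(5 \right)} \right)} + \left(75 - 350\right) \left(195 + 18\right) = \left(-10\right) 9 + \left(75 - 350\right) \left(195 + 18\right) = -90 - 58575 = -58665$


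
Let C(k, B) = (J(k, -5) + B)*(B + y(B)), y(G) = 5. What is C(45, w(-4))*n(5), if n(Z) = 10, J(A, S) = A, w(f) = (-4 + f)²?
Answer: 75210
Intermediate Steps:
C(k, B) = (5 + B)*(B + k) (C(k, B) = (k + B)*(B + 5) = (B + k)*(5 + B) = (5 + B)*(B + k))
C(45, w(-4))*n(5) = (((-4 - 4)²)² + 5*(-4 - 4)² + 5*45 + (-4 - 4)²*45)*10 = (((-8)²)² + 5*(-8)² + 225 + (-8)²*45)*10 = (64² + 5*64 + 225 + 64*45)*10 = (4096 + 320 + 225 + 2880)*10 = 7521*10 = 75210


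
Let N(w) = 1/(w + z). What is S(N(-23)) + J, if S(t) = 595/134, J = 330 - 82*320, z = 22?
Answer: -3471345/134 ≈ -25906.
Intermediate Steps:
N(w) = 1/(22 + w) (N(w) = 1/(w + 22) = 1/(22 + w))
J = -25910 (J = 330 - 26240 = -25910)
S(t) = 595/134 (S(t) = 595*(1/134) = 595/134)
S(N(-23)) + J = 595/134 - 25910 = -3471345/134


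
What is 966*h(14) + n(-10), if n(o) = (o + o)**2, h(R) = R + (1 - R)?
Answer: 1366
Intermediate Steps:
h(R) = 1
n(o) = 4*o**2 (n(o) = (2*o)**2 = 4*o**2)
966*h(14) + n(-10) = 966*1 + 4*(-10)**2 = 966 + 4*100 = 966 + 400 = 1366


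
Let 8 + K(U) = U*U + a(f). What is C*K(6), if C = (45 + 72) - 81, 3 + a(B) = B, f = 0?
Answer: 900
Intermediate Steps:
a(B) = -3 + B
C = 36 (C = 117 - 81 = 36)
K(U) = -11 + U² (K(U) = -8 + (U*U + (-3 + 0)) = -8 + (U² - 3) = -8 + (-3 + U²) = -11 + U²)
C*K(6) = 36*(-11 + 6²) = 36*(-11 + 36) = 36*25 = 900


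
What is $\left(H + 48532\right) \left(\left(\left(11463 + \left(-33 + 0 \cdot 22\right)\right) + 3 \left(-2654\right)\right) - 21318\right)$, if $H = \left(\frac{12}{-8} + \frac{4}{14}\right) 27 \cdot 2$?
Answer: $-865125750$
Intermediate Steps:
$H = - \frac{459}{7}$ ($H = \left(12 \left(- \frac{1}{8}\right) + 4 \cdot \frac{1}{14}\right) 27 \cdot 2 = \left(- \frac{3}{2} + \frac{2}{7}\right) 27 \cdot 2 = \left(- \frac{17}{14}\right) 27 \cdot 2 = \left(- \frac{459}{14}\right) 2 = - \frac{459}{7} \approx -65.571$)
$\left(H + 48532\right) \left(\left(\left(11463 + \left(-33 + 0 \cdot 22\right)\right) + 3 \left(-2654\right)\right) - 21318\right) = \left(- \frac{459}{7} + 48532\right) \left(\left(\left(11463 + \left(-33 + 0 \cdot 22\right)\right) + 3 \left(-2654\right)\right) - 21318\right) = \frac{339265 \left(\left(\left(11463 + \left(-33 + 0\right)\right) - 7962\right) - 21318\right)}{7} = \frac{339265 \left(\left(\left(11463 - 33\right) - 7962\right) - 21318\right)}{7} = \frac{339265 \left(\left(11430 - 7962\right) - 21318\right)}{7} = \frac{339265 \left(3468 - 21318\right)}{7} = \frac{339265}{7} \left(-17850\right) = -865125750$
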